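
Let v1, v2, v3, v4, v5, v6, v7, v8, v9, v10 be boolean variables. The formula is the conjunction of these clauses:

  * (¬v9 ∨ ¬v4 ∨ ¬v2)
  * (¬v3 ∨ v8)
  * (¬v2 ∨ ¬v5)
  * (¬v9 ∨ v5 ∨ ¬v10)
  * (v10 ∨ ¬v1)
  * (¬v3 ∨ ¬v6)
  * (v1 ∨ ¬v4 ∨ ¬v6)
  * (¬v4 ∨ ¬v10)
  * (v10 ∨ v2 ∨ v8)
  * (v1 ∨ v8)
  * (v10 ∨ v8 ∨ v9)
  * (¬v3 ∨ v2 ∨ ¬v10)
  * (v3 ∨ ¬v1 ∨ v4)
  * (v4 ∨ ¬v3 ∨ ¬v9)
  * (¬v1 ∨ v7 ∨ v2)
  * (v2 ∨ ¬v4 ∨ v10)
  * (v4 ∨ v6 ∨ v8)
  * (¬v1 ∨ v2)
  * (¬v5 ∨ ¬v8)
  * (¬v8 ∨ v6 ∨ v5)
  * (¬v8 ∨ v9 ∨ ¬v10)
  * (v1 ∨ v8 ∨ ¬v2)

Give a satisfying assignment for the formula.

Pure literal: v7 appears only positively; assign v7 = True.
Try v1 = False.
  then v8 is forced to True.
  then v5 is forced to False.
  then v6 is forced to True.
  then v3 is forced to False.
  then v4 is forced to False.
Branch on v9: take v9 = False.
  then v10 is forced to False.
v2 is now unconstrained; take v2 = True.

v1=0, v2=1, v3=0, v4=0, v5=0, v6=1, v7=1, v8=1, v9=0, v10=0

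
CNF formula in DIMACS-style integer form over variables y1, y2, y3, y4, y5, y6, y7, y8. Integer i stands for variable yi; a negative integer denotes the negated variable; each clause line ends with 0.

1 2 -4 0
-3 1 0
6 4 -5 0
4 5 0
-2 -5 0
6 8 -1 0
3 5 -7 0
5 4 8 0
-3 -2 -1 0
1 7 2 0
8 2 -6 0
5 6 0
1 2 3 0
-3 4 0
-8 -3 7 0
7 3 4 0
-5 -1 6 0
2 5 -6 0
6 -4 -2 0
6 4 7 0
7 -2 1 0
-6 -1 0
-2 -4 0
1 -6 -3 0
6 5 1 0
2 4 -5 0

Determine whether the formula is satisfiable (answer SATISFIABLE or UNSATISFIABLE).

y1 = True:
  propagation gives y6=False, y8=True, y5=True; an empty clause results — contradiction.
y1 = False:
  propagation gives y3=False, y2=True, y5=False, y4=True; an empty clause results — contradiction.
Every branch closes, so no satisfying assignment exists.

UNSATISFIABLE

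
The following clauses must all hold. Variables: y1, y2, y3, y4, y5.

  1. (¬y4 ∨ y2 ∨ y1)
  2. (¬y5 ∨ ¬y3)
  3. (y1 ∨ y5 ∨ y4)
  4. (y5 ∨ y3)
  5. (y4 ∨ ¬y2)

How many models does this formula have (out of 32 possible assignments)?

Split on y4, then y5.
  y4=T, y5=T: remaining (y1,y2,y3) ∈ {(F,T,F); (T,F,F); (T,T,F)} — 3.
  y4=T, y5=F: remaining (y1,y2,y3) ∈ {(F,T,T); (T,F,T); (T,T,T)} — 3.
  y4=F, y5=T: remaining (y1,y2,y3) ∈ {(F,F,F); (T,F,F)} — 2.
  y4=F, y5=F: remaining (y1,y2,y3) ∈ {(T,F,T)} — 1.
Total: 3 + 3 + 2 + 1 = 9.

9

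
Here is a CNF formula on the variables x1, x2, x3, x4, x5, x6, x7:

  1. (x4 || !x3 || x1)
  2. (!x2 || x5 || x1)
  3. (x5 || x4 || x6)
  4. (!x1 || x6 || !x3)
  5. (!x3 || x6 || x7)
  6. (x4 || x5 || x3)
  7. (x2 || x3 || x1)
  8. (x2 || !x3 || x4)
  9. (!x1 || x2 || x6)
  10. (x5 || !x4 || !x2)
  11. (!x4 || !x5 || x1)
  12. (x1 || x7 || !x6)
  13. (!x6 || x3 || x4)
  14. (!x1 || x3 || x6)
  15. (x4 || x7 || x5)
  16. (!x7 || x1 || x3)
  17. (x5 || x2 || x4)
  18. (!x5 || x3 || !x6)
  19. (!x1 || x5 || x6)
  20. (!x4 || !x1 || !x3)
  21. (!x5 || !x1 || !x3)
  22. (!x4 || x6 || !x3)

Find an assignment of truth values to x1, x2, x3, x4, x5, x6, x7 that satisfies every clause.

x1 = T, x2 = F, x3 = F, x4 = T, x5 = F, x6 = T, x7 = F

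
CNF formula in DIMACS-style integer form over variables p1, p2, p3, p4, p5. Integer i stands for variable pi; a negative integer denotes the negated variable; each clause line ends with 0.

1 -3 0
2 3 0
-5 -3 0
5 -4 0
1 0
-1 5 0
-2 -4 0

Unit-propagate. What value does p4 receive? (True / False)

Unit clause (p1) sets p1 = True.
In (~p1 | p5), ~p1 is now false; p5 must hold, so p5 = True.
(~p5 | ~p3): since p5 = True, the clause reduces to (~p3). p3 = False.
In (p3 | p2), p3 is now false; p2 must hold, so p2 = True.
In (~p4 | ~p2), ~p2 is now false; ~p4 must hold, so p4 = False.

False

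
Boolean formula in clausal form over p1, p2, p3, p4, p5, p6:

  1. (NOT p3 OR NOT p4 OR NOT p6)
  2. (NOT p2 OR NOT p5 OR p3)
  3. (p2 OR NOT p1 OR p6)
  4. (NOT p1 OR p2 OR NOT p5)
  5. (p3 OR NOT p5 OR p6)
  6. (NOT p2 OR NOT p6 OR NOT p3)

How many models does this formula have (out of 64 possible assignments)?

Case analysis on p2 and p3:
  p2=T, p3=T: forces p6=F; p1, p4, p5 free → 2^3 = 8.
  p2=T, p3=F: forces p5=F; p1, p4, p6 free → 2^3 = 8.
  p2=F, p3=T: 7 of the 16 assignments to (p1,p4,p5,p6) work.
  p2=F, p3=F: p4 free; 4 ways for (p1,p5,p6) × 2^1 = 8.
Total: 8 + 8 + 7 + 8 = 31.

31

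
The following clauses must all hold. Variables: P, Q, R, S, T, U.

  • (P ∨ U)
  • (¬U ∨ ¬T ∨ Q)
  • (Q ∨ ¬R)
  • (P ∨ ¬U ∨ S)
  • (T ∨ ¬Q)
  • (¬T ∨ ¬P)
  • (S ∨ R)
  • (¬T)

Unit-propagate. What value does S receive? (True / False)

(¬T) stands alone — T = False.
From (¬Q ∨ T) and T = False: Q = False.
(Q ∨ ¬R) with Q = False leaves only ¬R, so R = False.
(S ∨ R): since R = False, the clause reduces to (S). S = True.

True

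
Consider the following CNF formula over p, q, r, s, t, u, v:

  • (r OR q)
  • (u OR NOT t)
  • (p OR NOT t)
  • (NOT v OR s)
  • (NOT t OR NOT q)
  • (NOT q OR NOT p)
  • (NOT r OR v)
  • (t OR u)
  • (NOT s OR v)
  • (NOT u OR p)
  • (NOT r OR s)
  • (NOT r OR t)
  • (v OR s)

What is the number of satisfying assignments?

Satisfying assignments:
  p=T q=F r=T s=T t=T u=T v=T
That's 1 in total.

1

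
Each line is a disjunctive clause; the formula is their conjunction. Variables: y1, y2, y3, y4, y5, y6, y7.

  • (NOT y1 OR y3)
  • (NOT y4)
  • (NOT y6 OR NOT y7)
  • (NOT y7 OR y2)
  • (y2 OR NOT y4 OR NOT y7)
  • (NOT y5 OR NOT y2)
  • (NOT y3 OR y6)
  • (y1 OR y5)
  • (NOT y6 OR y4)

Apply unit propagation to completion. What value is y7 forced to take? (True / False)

Unit clause (NOT y4) sets y4 = False.
From (y4 OR NOT y6) and y4 = False: y6 = False.
From (y6 OR NOT y3) and y6 = False: y3 = False.
From (NOT y1 OR y3) and y3 = False: y1 = False.
From (y5 OR y1) and y1 = False: y5 = True.
In (NOT y2 OR NOT y5), NOT y5 is now false; NOT y2 must hold, so y2 = False.
(NOT y7 OR y2): since y2 = False, the clause reduces to (NOT y7). y7 = False.

False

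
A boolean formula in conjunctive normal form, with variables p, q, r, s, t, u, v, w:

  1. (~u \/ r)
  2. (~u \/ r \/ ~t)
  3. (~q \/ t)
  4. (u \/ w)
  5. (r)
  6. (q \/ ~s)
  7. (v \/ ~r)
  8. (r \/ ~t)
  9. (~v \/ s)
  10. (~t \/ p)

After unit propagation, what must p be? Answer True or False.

True

(r) is a unit clause: r = True.
(~r \/ v): since r = True, the clause reduces to (v). v = True.
(s \/ ~v) with v = True leaves only s, so s = True.
(q \/ ~s) with s = True leaves only q, so q = True.
From (t \/ ~q) and q = True: t = True.
(p \/ ~t): since t = True, the clause reduces to (p). p = True.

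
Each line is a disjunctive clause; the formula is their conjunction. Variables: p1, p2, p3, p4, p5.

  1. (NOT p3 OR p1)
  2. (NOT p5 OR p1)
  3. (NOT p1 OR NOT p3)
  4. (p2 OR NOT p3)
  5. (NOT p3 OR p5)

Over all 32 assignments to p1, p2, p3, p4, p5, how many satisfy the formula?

Split on p3, then p1.
  p3=1, p1=1: a clause becomes empty — 0.
  p3=1, p1=0: a clause becomes empty — 0.
  p3=0, p1=1: p2, p4, p5 free → 2^3 = 8.
  p3=0, p1=0: remaining (p2,p4,p5) ∈ {(0,0,0); (0,1,0); (1,0,0); (1,1,0)} — 4.
Total: 0 + 0 + 8 + 4 = 12.

12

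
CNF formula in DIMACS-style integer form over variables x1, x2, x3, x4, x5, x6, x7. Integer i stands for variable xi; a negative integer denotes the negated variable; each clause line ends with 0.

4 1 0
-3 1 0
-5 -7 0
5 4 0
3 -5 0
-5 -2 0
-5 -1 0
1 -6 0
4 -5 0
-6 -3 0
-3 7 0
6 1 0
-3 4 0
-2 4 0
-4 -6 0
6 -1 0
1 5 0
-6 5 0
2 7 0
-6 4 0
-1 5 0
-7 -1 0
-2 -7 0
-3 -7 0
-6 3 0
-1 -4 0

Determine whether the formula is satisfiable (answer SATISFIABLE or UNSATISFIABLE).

UNSATISFIABLE

x1 = True:
  propagation gives x5=False; an empty clause results — contradiction.
x1 = False:
  propagation gives x4=True, x3=False, x5=False; an empty clause results — contradiction.
Every branch closes, so no satisfying assignment exists.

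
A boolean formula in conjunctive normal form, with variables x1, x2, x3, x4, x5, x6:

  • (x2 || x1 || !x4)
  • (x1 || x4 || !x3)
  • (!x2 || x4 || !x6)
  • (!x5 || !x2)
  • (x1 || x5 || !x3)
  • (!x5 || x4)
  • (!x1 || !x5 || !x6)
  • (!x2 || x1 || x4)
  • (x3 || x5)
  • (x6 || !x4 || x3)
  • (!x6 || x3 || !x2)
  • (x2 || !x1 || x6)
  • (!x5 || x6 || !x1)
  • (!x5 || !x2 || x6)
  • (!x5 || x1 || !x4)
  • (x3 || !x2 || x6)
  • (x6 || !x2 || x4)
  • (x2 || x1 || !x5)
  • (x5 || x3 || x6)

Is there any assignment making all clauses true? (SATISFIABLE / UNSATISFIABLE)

Set x1 = True and propagate.
Branch on x2: take x2 = False.
  then x6 is forced to True.
  then x5 is forced to False.
  then x3 is forced to True.
x4 is now unconstrained; take x4 = False.
So x1=True  x2=False  x3=True  x4=False  x5=False  x6=True is a satisfying assignment.

SATISFIABLE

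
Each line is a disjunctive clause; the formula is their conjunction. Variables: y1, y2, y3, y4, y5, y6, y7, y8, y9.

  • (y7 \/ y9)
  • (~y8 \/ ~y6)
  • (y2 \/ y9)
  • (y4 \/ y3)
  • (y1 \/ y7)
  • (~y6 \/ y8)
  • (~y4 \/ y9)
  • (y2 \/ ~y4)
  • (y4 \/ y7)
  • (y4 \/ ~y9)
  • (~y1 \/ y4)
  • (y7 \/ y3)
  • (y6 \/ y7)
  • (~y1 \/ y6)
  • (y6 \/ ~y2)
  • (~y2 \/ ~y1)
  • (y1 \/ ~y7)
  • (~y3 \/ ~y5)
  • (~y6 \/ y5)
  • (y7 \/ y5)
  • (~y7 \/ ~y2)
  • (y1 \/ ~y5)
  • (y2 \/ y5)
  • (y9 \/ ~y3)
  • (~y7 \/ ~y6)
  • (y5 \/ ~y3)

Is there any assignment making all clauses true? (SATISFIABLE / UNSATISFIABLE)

y7 = True:
  propagation gives y1=True, y4=True, y9=True, y2=True; an empty clause results — contradiction.
y7 = False:
  propagation gives y9=True, y1=True, y4=True, y2=True; an empty clause results — contradiction.
Every branch closes, so no satisfying assignment exists.

UNSATISFIABLE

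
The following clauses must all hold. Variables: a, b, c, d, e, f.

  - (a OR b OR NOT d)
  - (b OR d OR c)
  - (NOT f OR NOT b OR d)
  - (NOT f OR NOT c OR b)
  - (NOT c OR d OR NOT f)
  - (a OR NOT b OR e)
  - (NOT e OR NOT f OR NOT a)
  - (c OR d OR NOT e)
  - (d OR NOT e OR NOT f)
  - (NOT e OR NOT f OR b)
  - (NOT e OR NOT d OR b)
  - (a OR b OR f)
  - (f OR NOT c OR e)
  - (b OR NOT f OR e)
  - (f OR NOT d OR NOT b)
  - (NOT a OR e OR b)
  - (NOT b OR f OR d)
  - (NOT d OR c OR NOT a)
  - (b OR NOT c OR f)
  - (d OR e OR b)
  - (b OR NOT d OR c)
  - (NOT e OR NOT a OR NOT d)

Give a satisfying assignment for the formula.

a=True, b=True, c=True, d=True, e=False, f=True

Try a = True.
Try b = True.
Branch on c: take c = True.
The remaining clauses are satisfied by d = True, e = False, f = True.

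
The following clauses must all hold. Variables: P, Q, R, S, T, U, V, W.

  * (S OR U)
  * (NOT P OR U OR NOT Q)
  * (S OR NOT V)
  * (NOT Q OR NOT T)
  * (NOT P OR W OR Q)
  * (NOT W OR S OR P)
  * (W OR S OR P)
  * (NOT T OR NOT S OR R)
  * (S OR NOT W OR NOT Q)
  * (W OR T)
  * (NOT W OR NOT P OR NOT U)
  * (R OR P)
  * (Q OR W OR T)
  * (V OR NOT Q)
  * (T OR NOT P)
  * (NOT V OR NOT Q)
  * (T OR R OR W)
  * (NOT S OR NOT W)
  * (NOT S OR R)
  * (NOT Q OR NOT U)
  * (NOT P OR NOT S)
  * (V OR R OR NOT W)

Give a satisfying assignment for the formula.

P = 0, Q = 0, R = 1, S = 1, T = 1, U = 1, V = 1, W = 0

Check each clause:
  1. (S OR U) — S is true.
  2. (NOT Q OR U OR NOT P) — NOT Q is true.
  3. (NOT V OR S) — S is true.
  4. (NOT T OR NOT Q) — NOT Q is true.
  5. (NOT P OR Q OR W) — NOT P is true.
  6. (S OR P OR NOT W) — NOT W is true.
  7. (P OR W OR S) — S is true.
  8. (NOT S OR NOT T OR R) — R is true.
  9. (NOT Q OR NOT W OR S) — NOT W is true.
  10. (T OR W) — T is true.
  11. (NOT U OR NOT W OR NOT P) — NOT W is true.
  12. (R OR P) — R is true.
  13. (T OR Q OR W) — T is true.
  14. (V OR NOT Q) — NOT Q is true.
  15. (T OR NOT P) — T is true.
  16. (NOT V OR NOT Q) — NOT Q is true.
  17. (T OR R OR W) — R is true.
  18. (NOT W OR NOT S) — NOT W is true.
  19. (R OR NOT S) — R is true.
  20. (NOT U OR NOT Q) — NOT Q is true.
  21. (NOT P OR NOT S) — NOT P is true.
  22. (R OR V OR NOT W) — NOT W is true.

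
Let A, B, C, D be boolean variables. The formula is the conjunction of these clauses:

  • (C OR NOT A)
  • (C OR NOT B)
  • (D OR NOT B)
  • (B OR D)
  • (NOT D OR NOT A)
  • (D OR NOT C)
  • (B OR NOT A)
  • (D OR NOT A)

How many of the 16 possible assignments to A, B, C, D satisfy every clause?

Satisfying assignments:
  A=0 B=0 C=0 D=1
  A=0 B=0 C=1 D=1
  A=0 B=1 C=1 D=1
Count: 3.

3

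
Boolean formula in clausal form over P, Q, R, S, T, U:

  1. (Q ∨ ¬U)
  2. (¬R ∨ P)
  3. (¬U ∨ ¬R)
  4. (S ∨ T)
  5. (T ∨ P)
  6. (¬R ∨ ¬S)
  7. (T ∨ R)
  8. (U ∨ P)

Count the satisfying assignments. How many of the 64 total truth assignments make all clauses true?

Case analysis on R and P:
  R=1, P=1: remaining (Q,S,T,U) ∈ {(0,0,1,0); (1,0,1,0)} — 2.
  R=1, P=0: a clause becomes empty — 0.
  R=0, P=1: S free; 3 ways for (Q,T,U) × 2^1 = 6.
  R=0, P=0: remaining (Q,S,T,U) ∈ {(1,0,1,1); (1,1,1,1)} — 2.
Total: 2 + 0 + 6 + 2 = 10.

10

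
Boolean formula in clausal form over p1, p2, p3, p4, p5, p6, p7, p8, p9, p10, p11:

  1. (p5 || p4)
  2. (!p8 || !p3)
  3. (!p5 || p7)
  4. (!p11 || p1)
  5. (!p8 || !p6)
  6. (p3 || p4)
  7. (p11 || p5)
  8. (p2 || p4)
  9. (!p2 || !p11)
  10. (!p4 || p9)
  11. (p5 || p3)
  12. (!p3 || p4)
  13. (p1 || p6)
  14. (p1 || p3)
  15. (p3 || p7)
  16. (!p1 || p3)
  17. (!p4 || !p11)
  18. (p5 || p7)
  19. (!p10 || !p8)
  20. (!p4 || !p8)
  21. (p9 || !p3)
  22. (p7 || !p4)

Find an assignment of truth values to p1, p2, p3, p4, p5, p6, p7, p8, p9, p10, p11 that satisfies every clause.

p1 = T  p2 = T  p3 = T  p4 = T  p5 = T  p6 = T  p7 = T  p8 = F  p9 = T  p10 = F  p11 = F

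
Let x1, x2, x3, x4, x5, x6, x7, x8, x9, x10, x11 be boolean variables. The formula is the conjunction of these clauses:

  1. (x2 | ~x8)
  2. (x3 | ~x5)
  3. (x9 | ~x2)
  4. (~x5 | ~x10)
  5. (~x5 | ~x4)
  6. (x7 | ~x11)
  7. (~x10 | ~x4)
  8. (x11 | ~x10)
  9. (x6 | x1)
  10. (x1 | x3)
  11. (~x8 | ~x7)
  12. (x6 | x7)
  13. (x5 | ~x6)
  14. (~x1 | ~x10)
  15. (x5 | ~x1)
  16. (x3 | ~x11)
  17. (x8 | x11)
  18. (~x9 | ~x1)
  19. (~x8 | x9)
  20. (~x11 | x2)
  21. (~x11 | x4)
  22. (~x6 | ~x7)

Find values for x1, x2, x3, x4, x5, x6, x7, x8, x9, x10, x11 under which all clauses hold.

x1 = False, x2 = True, x3 = True, x4 = False, x5 = True, x6 = True, x7 = False, x8 = True, x9 = True, x10 = False, x11 = False

Check each clause:
  1. (~x8 | x2) — x2 is true.
  2. (~x5 | x3) — x3 is true.
  3. (x9 | ~x2) — x9 is true.
  4. (~x5 | ~x10) — ~x10 is true.
  5. (~x4 | ~x5) — ~x4 is true.
  6. (~x11 | x7) — ~x11 is true.
  7. (~x10 | ~x4) — ~x4 is true.
  8. (~x10 | x11) — ~x10 is true.
  9. (x6 | x1) — x6 is true.
  10. (x1 | x3) — x3 is true.
  11. (~x7 | ~x8) — ~x7 is true.
  12. (x7 | x6) — x6 is true.
  13. (x5 | ~x6) — x5 is true.
  14. (~x1 | ~x10) — ~x1 is true.
  15. (~x1 | x5) — x5 is true.
  16. (~x11 | x3) — x3 is true.
  17. (x8 | x11) — x8 is true.
  18. (~x9 | ~x1) — ~x1 is true.
  19. (x9 | ~x8) — x9 is true.
  20. (x2 | ~x11) — x2 is true.
  21. (~x11 | x4) — ~x11 is true.
  22. (~x6 | ~x7) — ~x7 is true.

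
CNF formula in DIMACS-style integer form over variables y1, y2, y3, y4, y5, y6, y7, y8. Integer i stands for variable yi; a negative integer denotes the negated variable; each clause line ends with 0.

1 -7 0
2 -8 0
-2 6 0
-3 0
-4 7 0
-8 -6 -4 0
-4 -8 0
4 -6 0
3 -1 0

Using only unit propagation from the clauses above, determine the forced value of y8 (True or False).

(~y3) is a unit clause: y3 = False.
(y3 | ~y1): since y3 = False, the clause reduces to (~y1). y1 = False.
From (~y7 | y1) and y1 = False: y7 = False.
(~y4 | y7): since y7 = False, the clause reduces to (~y4). y4 = False.
(~y6 | y4) with y4 = False leaves only ~y6, so y6 = False.
In (~y2 | y6), y6 is now false; ~y2 must hold, so y2 = False.
(y2 | ~y8) with y2 = False leaves only ~y8, so y8 = False.

False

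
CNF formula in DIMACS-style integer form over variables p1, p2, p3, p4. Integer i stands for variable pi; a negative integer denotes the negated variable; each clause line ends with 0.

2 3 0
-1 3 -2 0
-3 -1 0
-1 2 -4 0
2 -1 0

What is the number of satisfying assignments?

The models are:
  p1=F p2=F p3=T p4=F
  p1=F p2=F p3=T p4=T
  p1=F p2=T p3=F p4=F
  p1=F p2=T p3=F p4=T
  p1=F p2=T p3=T p4=F
  p1=F p2=T p3=T p4=T
Count: 6.

6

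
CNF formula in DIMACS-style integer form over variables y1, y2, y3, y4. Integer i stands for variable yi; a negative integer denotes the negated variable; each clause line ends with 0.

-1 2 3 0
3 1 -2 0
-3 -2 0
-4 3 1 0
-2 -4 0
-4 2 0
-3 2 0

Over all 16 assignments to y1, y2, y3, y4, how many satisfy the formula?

2

The models are:
  y1=F y2=F y3=F y4=F
  y1=T y2=T y3=F y4=F
That's 2 in total.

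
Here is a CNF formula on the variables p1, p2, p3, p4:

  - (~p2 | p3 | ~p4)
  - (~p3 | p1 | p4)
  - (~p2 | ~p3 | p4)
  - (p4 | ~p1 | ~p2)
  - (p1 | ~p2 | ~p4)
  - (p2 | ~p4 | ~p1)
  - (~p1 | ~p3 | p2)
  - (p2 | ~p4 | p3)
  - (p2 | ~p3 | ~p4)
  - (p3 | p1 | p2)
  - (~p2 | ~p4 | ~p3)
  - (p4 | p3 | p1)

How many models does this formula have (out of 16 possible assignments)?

1

The models are:
  p1=T p2=F p3=F p4=F
Count: 1.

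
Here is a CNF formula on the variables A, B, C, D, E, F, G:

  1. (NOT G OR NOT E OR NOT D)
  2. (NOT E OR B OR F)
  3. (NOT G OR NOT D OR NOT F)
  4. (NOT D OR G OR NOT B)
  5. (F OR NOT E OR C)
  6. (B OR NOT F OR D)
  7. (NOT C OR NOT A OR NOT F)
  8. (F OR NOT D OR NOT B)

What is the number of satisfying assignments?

46

Split on F, then D.
  F=1, D=1: E free; 3 ways for (A,B,C,G) × 2^1 = 6.
  F=1, D=0: E, G free; 3 ways for (A,B,C) × 2^2 = 12.
  F=0, D=1: forces B=0; E=0; A, C, G free → 2^3 = 8.
  F=0, D=0: A, G free; 5 ways for (B,C,E) × 2^2 = 20.
Total: 6 + 12 + 8 + 20 = 46.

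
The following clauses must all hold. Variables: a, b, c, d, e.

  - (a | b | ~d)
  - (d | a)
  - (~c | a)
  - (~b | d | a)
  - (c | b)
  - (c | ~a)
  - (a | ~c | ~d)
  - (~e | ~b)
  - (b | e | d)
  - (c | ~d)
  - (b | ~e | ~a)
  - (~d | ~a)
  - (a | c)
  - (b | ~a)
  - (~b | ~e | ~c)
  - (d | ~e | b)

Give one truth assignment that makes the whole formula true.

Branch on a: take a = True.
  then c is forced to True.
  then d is forced to False.
  then b is forced to True.
  then e is forced to False.

a = T  b = T  c = T  d = F  e = F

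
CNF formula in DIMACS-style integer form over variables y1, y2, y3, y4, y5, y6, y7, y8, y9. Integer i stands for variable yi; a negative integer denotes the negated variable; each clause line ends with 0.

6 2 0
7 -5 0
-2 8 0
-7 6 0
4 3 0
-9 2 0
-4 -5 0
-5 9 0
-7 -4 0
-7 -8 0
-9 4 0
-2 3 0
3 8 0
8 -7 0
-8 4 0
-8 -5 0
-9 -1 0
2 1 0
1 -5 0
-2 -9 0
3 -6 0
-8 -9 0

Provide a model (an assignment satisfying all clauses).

y1=T, y2=T, y3=T, y4=T, y5=F, y6=T, y7=F, y8=T, y9=F

Pure literal: y3 appears only positively; assign y3 = True.
y5 occurs only negated in the remaining clauses — set y5 = False.
Set y1 = True and propagate.
  then y9 is forced to False.
Set y2 = True and propagate.
  then y8 is forced to True.
  then y7 is forced to False.
  then y4 is forced to True.
y6 is now unconstrained; take y6 = True.
Every clause has at least one true literal under this assignment.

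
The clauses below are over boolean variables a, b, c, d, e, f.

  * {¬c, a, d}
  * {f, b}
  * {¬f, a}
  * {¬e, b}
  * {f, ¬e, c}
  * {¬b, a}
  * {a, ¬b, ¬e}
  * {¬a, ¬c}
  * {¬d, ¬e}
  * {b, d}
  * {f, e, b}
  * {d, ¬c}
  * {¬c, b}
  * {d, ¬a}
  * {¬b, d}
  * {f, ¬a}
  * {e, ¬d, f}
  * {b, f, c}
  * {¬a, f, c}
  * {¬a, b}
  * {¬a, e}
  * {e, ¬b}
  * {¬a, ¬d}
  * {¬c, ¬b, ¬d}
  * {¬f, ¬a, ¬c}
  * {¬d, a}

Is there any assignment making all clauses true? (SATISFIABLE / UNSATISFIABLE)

UNSATISFIABLE

a = True:
  propagation gives c=False, d=True; an empty clause results — contradiction.
a = False:
  propagation gives f=False, b=True; an empty clause results — contradiction.
Every branch closes, so no satisfying assignment exists.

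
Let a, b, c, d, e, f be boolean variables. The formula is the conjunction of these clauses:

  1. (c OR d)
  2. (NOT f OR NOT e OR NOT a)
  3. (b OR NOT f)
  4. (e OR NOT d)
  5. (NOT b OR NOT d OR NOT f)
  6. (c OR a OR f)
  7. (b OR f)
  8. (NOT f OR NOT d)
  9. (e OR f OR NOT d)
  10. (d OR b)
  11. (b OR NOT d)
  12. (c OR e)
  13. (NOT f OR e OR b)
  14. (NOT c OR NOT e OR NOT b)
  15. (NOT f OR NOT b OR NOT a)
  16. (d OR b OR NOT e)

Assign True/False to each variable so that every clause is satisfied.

a=T, b=T, c=F, d=T, e=T, f=F

Try a = True.
Set b = True and propagate.
  then f is forced to False.
The remaining clauses are satisfied by c = False, d = True, e = True.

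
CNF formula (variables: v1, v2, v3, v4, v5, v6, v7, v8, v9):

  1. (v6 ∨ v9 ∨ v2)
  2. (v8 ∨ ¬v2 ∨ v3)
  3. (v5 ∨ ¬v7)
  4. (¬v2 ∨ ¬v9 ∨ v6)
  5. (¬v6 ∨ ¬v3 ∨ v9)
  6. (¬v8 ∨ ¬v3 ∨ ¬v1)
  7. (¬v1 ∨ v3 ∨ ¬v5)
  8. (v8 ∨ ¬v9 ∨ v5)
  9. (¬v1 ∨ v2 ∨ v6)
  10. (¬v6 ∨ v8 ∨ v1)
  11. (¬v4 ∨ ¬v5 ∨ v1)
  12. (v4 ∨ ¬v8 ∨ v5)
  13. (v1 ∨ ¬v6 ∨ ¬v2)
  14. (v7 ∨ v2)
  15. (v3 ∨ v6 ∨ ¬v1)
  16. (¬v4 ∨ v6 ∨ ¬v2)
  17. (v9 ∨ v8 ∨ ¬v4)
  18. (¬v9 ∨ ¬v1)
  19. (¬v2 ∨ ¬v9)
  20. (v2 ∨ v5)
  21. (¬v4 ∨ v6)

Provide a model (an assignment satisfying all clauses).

v1 = False  v2 = True  v3 = True  v4 = False  v5 = True  v6 = False  v7 = True  v8 = False  v9 = False

Try v1 = False.
Set v2 = True and propagate.
  then v6 is forced to False.
  then v9 is forced to False.
  then v4 is forced to False.
For the remaining variables, v3 = True, v5 = True, v7 = True, v8 = False works.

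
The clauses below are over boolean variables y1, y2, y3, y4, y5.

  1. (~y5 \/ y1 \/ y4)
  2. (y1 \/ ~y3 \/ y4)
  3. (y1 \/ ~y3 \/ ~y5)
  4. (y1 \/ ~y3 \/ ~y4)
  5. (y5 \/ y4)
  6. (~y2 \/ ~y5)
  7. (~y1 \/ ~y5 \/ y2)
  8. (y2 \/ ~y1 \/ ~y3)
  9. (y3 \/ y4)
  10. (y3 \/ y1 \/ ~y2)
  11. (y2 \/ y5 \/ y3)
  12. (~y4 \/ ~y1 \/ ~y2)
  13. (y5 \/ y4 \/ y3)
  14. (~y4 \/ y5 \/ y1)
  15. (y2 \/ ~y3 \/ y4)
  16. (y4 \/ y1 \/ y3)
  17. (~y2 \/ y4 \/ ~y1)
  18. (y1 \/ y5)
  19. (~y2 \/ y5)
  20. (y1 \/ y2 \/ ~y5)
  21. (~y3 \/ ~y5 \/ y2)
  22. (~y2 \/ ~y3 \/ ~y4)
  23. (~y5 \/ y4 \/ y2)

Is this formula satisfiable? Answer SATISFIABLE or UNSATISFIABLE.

y1 = True:
  y2 = True:
    propagation gives y5=False; an empty clause results — contradiction.
  y2 = False:
    propagation gives y5=False, y4=True, y3=False; an empty clause results — contradiction.
y1 = False:
  propagation gives y5=True, y4=True, y3=False, y2=False; an empty clause results — contradiction.
Every branch closes, so no satisfying assignment exists.

UNSATISFIABLE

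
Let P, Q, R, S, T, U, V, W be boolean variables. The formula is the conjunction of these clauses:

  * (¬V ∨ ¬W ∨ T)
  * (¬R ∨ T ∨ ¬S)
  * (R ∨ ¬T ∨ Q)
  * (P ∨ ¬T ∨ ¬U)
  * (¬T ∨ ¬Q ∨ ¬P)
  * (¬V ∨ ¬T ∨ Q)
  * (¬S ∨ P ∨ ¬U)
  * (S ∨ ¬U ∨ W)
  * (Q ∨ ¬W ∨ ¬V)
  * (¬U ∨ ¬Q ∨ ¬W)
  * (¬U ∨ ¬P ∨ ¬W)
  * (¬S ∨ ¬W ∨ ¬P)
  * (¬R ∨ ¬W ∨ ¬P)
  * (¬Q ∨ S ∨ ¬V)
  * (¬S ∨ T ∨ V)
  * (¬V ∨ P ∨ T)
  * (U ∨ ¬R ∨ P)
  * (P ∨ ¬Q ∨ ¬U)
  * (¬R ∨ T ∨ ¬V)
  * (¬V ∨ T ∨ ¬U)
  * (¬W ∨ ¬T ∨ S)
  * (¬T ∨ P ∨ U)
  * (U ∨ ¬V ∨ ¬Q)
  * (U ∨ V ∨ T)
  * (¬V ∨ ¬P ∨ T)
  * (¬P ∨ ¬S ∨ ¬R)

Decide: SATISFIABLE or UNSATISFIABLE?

SATISFIABLE

Try P = False.
Branch on Q: take Q = False.
Try R = True.
  then U is forced to True.
  then T is forced to False.
  then S is forced to False.
  then W is forced to True.
  then V is forced to False.
Every clause has at least one true literal under this assignment.
So P=False, Q=False, R=True, S=False, T=False, U=True, V=False, W=True is a satisfying assignment.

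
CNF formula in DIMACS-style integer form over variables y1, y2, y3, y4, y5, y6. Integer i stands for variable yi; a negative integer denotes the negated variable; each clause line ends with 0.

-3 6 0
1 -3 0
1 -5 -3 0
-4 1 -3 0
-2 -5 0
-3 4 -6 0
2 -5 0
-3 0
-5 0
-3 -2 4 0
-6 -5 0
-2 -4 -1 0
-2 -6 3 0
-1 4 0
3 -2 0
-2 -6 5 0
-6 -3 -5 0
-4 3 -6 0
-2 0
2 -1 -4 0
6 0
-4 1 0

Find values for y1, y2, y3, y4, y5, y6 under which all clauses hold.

The clause (¬y3) is unit: y3 must be False.
(¬y5) is a unit clause, so y5 = False.
(¬y2) is a unit clause, so y2 = False.
Unit propagation: (y6) forces y6 = True.
(¬y4) is a unit clause, so y4 = False.
(¬y1) is a unit clause, so y1 = False.
Every clause has at least one true literal under this assignment.

y1=F  y2=F  y3=F  y4=F  y5=F  y6=T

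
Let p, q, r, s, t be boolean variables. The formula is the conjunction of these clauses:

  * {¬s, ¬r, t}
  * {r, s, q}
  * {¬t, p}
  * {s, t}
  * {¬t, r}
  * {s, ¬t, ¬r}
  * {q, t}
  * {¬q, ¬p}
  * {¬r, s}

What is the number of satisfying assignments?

The models are:
  p=0 q=1 r=0 s=1 t=0
  p=1 q=0 r=1 s=1 t=1
Count: 2.

2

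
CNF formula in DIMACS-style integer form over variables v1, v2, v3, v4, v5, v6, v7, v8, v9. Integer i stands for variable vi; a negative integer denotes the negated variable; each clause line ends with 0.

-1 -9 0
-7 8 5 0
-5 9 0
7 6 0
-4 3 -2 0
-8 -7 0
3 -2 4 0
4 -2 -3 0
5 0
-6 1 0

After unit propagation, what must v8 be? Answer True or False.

False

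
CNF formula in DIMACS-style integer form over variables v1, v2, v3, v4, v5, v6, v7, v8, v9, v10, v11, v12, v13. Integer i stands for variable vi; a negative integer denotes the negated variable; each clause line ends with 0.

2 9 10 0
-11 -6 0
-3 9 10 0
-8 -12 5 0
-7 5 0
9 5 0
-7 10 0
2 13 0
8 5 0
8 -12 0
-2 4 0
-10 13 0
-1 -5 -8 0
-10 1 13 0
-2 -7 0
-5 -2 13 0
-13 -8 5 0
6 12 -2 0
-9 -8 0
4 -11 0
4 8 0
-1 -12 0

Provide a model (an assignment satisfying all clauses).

v1=False, v2=False, v3=True, v4=True, v5=True, v6=True, v7=True, v8=False, v9=False, v10=True, v11=False, v12=False, v13=True

Check each clause:
  1. (v9 | v10 | v2) — v10 is true.
  2. (~v11 | ~v6) — ~v11 is true.
  3. (~v3 | v9 | v10) — v10 is true.
  4. (~v12 | v5 | ~v8) — ~v8 is true.
  5. (v5 | ~v7) — v5 is true.
  6. (v5 | v9) — v5 is true.
  7. (~v7 | v10) — v10 is true.
  8. (v13 | v2) — v13 is true.
  9. (v5 | v8) — v5 is true.
  10. (~v12 | v8) — ~v12 is true.
  11. (v4 | ~v2) — v4 is true.
  12. (~v10 | v13) — v13 is true.
  13. (~v8 | ~v1 | ~v5) — ~v8 is true.
  14. (v13 | ~v10 | v1) — v13 is true.
  15. (~v7 | ~v2) — ~v2 is true.
  16. (~v5 | v13 | ~v2) — v13 is true.
  17. (~v13 | ~v8 | v5) — ~v8 is true.
  18. (~v2 | v12 | v6) — ~v2 is true.
  19. (~v9 | ~v8) — ~v8 is true.
  20. (v4 | ~v11) — v4 is true.
  21. (v8 | v4) — v4 is true.
  22. (~v1 | ~v12) — ~v12 is true.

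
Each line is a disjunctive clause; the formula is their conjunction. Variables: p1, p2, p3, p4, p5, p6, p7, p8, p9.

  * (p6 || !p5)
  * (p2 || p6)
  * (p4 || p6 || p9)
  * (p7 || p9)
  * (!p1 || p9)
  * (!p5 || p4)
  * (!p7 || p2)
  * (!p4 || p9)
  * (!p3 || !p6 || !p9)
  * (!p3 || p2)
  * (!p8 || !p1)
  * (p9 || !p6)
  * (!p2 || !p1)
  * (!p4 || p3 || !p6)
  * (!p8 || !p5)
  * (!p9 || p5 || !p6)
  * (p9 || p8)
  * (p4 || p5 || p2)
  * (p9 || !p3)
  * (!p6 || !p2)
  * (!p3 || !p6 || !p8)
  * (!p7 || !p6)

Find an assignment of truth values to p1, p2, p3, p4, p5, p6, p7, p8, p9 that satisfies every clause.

p1 = False, p2 = True, p3 = True, p4 = True, p5 = False, p6 = False, p7 = False, p8 = False, p9 = True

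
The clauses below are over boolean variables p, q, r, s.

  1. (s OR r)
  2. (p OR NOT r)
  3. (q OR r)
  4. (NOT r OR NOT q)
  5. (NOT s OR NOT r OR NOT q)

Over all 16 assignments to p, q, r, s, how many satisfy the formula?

4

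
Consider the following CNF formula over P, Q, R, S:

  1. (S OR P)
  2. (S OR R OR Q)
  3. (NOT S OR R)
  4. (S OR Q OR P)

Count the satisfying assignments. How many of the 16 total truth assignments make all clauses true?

The models are:
  P=F Q=F R=T S=T
  P=F Q=T R=T S=T
  P=T Q=F R=T S=F
  P=T Q=F R=T S=T
  P=T Q=T R=F S=F
  P=T Q=T R=T S=F
  P=T Q=T R=T S=T
That's 7 in total.

7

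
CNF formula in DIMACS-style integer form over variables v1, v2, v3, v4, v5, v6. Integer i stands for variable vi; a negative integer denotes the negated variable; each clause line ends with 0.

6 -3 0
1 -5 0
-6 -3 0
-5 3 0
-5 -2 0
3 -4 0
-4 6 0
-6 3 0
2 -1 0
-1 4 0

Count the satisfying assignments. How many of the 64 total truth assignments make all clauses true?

The models are:
  v1=F v2=F v3=F v4=F v5=F v6=F
  v1=F v2=T v3=F v4=F v5=F v6=F
Count: 2.

2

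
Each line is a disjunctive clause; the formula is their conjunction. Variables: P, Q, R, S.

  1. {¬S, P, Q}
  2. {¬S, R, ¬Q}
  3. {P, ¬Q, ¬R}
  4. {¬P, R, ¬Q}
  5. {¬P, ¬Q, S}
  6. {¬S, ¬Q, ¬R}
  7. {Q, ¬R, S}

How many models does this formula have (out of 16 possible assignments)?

5

Satisfying assignments:
  P=F Q=F R=F S=F
  P=F Q=T R=F S=F
  P=T Q=F R=F S=F
  P=T Q=F R=F S=T
  P=T Q=F R=T S=T
Count: 5.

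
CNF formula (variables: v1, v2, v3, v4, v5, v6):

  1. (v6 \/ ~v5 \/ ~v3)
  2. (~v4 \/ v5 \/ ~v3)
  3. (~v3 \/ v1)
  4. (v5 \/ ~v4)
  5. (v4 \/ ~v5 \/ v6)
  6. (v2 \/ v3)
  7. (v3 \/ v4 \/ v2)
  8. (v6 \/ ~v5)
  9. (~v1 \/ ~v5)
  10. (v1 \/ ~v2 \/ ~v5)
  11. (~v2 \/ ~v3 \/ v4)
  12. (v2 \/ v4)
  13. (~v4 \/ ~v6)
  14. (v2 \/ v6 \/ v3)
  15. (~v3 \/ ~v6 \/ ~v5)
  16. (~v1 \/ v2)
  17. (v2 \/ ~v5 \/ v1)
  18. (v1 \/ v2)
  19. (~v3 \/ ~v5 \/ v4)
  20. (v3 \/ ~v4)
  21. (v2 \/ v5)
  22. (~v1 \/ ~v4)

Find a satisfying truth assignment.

v1=F, v2=T, v3=F, v4=F, v5=F, v6=T

Try v1 = False.
  then v3 is forced to False.
  then v2 is forced to True.
  then v5 is forced to False.
  then v4 is forced to False.
v6 is now unconstrained; take v6 = True.
Check each clause:
  1. (~v5 \/ ~v3 \/ v6) — ~v5 is true.
  2. (v5 \/ ~v4 \/ ~v3) — ~v3 is true.
  3. (~v3 \/ v1) — ~v3 is true.
  4. (~v4 \/ v5) — ~v4 is true.
  5. (~v5 \/ v4 \/ v6) — ~v5 is true.
  6. (v2 \/ v3) — v2 is true.
  7. (v3 \/ v2 \/ v4) — v2 is true.
  8. (v6 \/ ~v5) — ~v5 is true.
  9. (~v1 \/ ~v5) — ~v5 is true.
  10. (v1 \/ ~v2 \/ ~v5) — ~v5 is true.
  11. (v4 \/ ~v2 \/ ~v3) — ~v3 is true.
  12. (v2 \/ v4) — v2 is true.
  13. (~v4 \/ ~v6) — ~v4 is true.
  14. (v6 \/ v3 \/ v2) — v2 is true.
  15. (~v6 \/ ~v3 \/ ~v5) — ~v5 is true.
  16. (~v1 \/ v2) — v2 is true.
  17. (v2 \/ v1 \/ ~v5) — v2 is true.
  18. (v1 \/ v2) — v2 is true.
  19. (~v3 \/ ~v5 \/ v4) — ~v5 is true.
  20. (v3 \/ ~v4) — ~v4 is true.
  21. (v2 \/ v5) — v2 is true.
  22. (~v1 \/ ~v4) — ~v4 is true.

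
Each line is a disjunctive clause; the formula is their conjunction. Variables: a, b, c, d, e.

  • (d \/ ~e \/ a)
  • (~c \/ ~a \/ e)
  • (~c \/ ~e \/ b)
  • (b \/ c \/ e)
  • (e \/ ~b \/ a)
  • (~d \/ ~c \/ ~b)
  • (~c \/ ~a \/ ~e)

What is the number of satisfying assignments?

10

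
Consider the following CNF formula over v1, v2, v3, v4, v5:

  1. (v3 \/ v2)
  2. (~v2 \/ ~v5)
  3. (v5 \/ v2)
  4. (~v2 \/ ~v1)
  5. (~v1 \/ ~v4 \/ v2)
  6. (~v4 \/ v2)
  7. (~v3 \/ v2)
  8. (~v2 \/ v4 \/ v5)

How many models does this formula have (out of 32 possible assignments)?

The models are:
  v1=F v2=T v3=F v4=T v5=F
  v1=F v2=T v3=T v4=T v5=F
Count: 2.

2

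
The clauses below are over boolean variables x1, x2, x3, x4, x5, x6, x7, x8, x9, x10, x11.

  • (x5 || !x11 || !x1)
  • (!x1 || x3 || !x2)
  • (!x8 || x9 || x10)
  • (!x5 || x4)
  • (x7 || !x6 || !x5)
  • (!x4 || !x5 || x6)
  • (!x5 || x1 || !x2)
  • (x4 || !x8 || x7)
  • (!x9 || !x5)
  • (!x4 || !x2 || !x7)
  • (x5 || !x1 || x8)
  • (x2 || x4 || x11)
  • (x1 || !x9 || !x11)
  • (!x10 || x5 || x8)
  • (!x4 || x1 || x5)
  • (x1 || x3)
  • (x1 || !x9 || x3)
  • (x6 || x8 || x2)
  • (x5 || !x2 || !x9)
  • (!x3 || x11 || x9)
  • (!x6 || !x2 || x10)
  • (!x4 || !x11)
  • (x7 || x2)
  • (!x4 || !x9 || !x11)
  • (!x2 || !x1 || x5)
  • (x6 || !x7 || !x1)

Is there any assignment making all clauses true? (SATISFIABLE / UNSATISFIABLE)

SATISFIABLE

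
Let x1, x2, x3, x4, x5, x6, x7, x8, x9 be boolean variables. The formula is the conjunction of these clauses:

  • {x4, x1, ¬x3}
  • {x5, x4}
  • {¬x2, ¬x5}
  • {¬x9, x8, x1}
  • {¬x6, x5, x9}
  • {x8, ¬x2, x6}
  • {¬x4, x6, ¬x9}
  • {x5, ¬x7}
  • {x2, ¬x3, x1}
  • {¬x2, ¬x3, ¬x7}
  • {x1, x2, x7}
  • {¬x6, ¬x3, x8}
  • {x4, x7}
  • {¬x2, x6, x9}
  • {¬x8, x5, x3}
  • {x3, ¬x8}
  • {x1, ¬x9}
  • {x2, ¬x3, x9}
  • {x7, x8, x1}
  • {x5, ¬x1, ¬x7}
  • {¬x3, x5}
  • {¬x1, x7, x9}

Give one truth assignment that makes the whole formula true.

x1=1, x2=0, x3=1, x4=1, x5=1, x6=1, x7=1, x8=1, x9=1

Set x1 = True and propagate.
For the remaining variables, x2 = False, x3 = True, x4 = True, x5 = True, x6 = True, x7 = True, x8 = True, x9 = True works.
Check each clause:
  1. {x4, x1, ¬x3} — x1 is true.
  2. {x4, x5} — x4 is true.
  3. {¬x2, ¬x5} — ¬x2 is true.
  4. {x1, ¬x9, x8} — x8 is true.
  5. {x9, x5, ¬x6} — x9 is true.
  6. {¬x2, x6, x8} — x8 is true.
  7. {¬x4, ¬x9, x6} — x6 is true.
  8. {¬x7, x5} — x5 is true.
  9. {¬x3, x1, x2} — x1 is true.
  10. {¬x2, ¬x7, ¬x3} — ¬x2 is true.
  11. {x1, x2, x7} — x1 is true.
  12. {x8, ¬x6, ¬x3} — x8 is true.
  13. {x4, x7} — x4 is true.
  14. {¬x2, x6, x9} — x9 is true.
  15. {x5, ¬x8, x3} — x3 is true.
  16. {x3, ¬x8} — x3 is true.
  17. {¬x9, x1} — x1 is true.
  18. {x9, x2, ¬x3} — x9 is true.
  19. {x8, x1, x7} — x8 is true.
  20. {¬x7, ¬x1, x5} — x5 is true.
  21. {x5, ¬x3} — x5 is true.
  22. {x9, ¬x1, x7} — x9 is true.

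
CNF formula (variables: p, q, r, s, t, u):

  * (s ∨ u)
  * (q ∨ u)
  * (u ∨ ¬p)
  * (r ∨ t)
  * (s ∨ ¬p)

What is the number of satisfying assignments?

21

Split on u, then p.
  u=1, p=1: q free; 3 ways for (r,s,t) × 2^1 = 6.
  u=1, p=0: q, s free; 3 ways for (r,t) × 2^2 = 12.
  u=0, p=1: a clause becomes empty — 0.
  u=0, p=0: remaining (q,r,s,t) ∈ {(1,0,1,1); (1,1,1,0); (1,1,1,1)} — 3.
Total: 6 + 12 + 0 + 3 = 21.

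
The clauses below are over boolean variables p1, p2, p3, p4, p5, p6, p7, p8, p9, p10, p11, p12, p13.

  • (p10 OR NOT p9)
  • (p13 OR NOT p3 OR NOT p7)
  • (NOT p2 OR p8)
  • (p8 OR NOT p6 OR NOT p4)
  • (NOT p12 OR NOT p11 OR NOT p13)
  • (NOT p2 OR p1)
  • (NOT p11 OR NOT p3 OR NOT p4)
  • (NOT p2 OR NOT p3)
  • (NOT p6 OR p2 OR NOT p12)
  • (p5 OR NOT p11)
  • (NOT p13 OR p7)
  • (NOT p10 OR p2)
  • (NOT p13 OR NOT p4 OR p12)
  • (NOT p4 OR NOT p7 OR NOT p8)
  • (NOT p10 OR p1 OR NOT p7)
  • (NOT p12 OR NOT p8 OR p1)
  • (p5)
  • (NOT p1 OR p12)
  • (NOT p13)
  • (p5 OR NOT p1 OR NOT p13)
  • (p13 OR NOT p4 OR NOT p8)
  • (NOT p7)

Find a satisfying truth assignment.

p1 = T, p2 = T, p3 = F, p4 = F, p5 = T, p6 = F, p7 = F, p8 = T, p9 = T, p10 = T, p11 = F, p12 = T, p13 = F

Check each clause:
  1. (p10 OR NOT p9) — p10 is true.
  2. (NOT p7 OR NOT p3 OR p13) — NOT p3 is true.
  3. (NOT p2 OR p8) — p8 is true.
  4. (NOT p4 OR p8 OR NOT p6) — p8 is true.
  5. (NOT p12 OR NOT p11 OR NOT p13) — NOT p13 is true.
  6. (p1 OR NOT p2) — p1 is true.
  7. (NOT p3 OR NOT p4 OR NOT p11) — NOT p3 is true.
  8. (NOT p3 OR NOT p2) — NOT p3 is true.
  9. (NOT p12 OR p2 OR NOT p6) — p2 is true.
  10. (p5 OR NOT p11) — NOT p11 is true.
  11. (p7 OR NOT p13) — NOT p13 is true.
  12. (p2 OR NOT p10) — p2 is true.
  13. (NOT p4 OR NOT p13 OR p12) — NOT p13 is true.
  14. (NOT p7 OR NOT p4 OR NOT p8) — NOT p7 is true.
  15. (NOT p10 OR NOT p7 OR p1) — p1 is true.
  16. (NOT p12 OR p1 OR NOT p8) — p1 is true.
  17. (p5) — p5 is true.
  18. (NOT p1 OR p12) — p12 is true.
  19. (NOT p13) — NOT p13 is true.
  20. (NOT p1 OR p5 OR NOT p13) — NOT p13 is true.
  21. (p13 OR NOT p8 OR NOT p4) — NOT p4 is true.
  22. (NOT p7) — NOT p7 is true.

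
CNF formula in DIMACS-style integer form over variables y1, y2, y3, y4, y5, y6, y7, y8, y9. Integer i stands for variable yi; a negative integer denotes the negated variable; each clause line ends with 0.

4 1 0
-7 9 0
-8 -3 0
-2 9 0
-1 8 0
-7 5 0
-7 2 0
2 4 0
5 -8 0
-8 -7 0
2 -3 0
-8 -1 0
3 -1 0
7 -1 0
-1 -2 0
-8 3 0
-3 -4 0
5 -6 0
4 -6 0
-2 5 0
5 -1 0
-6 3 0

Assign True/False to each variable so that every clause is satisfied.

y1=F, y2=F, y3=F, y4=T, y5=T, y6=F, y7=F, y8=F, y9=T

Pure literal: y5 appears only positively; assign y5 = True.
y6 occurs only negated in the remaining clauses — set y6 = False.
Set y1 = False and propagate.
  then y4 is forced to True.
  then y3 is forced to False.
  then y8 is forced to False.
Branch on y2: take y2 = False.
  then y7 is forced to False.
y9 is now unconstrained; take y9 = True.
Every clause has at least one true literal under this assignment.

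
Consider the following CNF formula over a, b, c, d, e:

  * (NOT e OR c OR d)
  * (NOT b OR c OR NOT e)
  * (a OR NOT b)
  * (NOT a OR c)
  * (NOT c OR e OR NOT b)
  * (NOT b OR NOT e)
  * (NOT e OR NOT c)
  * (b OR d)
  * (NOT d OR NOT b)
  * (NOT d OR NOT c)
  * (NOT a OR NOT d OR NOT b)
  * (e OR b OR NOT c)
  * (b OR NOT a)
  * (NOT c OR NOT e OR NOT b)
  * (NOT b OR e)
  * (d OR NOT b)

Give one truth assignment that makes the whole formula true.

a=F, b=F, c=F, d=T, e=T

Try a = False.
  then b is forced to False.
  then d is forced to True.
  then c is forced to False.
e is now unconstrained; take e = True.
Every clause has at least one true literal under this assignment.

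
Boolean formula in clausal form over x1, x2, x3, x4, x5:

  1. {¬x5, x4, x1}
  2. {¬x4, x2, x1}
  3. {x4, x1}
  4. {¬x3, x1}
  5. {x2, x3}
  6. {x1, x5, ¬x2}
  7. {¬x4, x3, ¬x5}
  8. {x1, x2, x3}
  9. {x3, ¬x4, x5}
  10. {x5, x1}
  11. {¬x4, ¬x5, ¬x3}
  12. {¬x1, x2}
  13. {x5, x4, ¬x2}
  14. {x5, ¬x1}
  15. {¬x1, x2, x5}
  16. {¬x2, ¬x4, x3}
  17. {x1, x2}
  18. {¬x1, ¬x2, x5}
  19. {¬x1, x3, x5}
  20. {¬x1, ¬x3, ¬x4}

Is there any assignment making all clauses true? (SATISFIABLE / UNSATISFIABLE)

Try x1 = True.
  then x2 is forced to True.
  then x5 is forced to True.
Try x3 = False.
  then x4 is forced to False.
Every clause has at least one true literal under this assignment.
So x1=1, x2=1, x3=0, x4=0, x5=1 is a satisfying assignment.

SATISFIABLE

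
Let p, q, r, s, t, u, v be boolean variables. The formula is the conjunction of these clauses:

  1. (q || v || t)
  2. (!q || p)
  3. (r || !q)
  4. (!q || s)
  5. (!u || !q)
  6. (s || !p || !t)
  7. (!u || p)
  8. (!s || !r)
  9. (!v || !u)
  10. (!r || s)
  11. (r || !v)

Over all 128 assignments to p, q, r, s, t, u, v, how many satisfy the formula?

4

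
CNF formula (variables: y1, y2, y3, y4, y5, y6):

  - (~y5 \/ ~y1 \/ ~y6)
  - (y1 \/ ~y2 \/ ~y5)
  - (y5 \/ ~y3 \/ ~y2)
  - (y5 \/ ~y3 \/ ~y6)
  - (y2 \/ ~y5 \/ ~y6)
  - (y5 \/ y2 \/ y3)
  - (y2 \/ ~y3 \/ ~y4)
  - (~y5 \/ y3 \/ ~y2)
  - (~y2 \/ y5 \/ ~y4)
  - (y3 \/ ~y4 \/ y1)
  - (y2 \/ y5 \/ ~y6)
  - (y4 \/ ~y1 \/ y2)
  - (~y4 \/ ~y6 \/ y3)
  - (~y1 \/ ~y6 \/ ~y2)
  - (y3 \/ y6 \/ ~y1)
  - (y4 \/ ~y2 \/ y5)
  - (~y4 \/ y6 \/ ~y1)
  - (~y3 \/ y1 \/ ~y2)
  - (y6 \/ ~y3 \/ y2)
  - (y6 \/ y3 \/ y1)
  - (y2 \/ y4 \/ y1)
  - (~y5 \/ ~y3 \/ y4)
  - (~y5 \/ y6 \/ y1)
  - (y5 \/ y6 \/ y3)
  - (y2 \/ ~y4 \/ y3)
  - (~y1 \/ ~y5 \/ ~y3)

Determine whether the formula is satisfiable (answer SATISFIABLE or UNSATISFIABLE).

UNSATISFIABLE

y2 = True:
  y3 = True:
    propagation gives y5=True, y1=True; an empty clause results — contradiction.
  y3 = False:
    propagation gives y5=False, y4=False; an empty clause results — contradiction.
y2 = False:
  y3 = True:
    propagation gives y4=False, y1=False; an empty clause results — contradiction.
  y3 = False:
    propagation gives y5=True, y6=False, y1=False; an empty clause results — contradiction.
Every branch closes, so no satisfying assignment exists.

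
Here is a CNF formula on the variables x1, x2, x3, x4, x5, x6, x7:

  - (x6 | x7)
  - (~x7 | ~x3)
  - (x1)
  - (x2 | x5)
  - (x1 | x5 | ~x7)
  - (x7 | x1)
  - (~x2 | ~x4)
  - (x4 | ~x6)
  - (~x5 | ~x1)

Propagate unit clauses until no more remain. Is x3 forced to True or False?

(x1) stands alone — x1 = True.
From (~x1 | ~x5) and x1 = True: x5 = False.
In (x2 | x5), x5 is now false; x2 must hold, so x2 = True.
In (~x2 | ~x4), ~x2 is now false; ~x4 must hold, so x4 = False.
From (~x6 | x4) and x4 = False: x6 = False.
(x7 | x6): since x6 = False, the clause reduces to (x7). x7 = True.
(~x7 | ~x3): since x7 = True, the clause reduces to (~x3). x3 = False.

False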